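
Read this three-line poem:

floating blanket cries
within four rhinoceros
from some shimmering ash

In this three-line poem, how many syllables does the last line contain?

6

The last line: "from some shimmering ash": 1+1+3+1 = 6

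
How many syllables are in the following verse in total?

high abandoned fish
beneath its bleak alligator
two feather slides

17

Line 1: "high abandoned fish": 1+3+1 = 5
Line 2: "beneath its bleak alligator": 2+1+1+4 = 8
Line 3: "two feather slides": 1+2+1 = 4
Total: 5 + 8 + 4 = 17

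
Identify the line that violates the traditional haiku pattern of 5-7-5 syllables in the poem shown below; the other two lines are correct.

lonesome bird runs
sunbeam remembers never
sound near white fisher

Line 1: "lonesome bird runs": 2+1+1 = 4 (expected 5)
Line 2: "sunbeam remembers never": 2+3+2 = 7 ✓
Line 3: "sound near white fisher": 1+1+1+2 = 5 ✓

The first line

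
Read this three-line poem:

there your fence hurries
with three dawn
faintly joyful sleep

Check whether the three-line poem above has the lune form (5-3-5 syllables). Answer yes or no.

Yes

Line 1: there (1), your (1), fence (1), hurries (2) → 5 ✓
Line 2: with (1), three (1), dawn (1) → 3 ✓
Line 3: faintly (2), joyful (2), sleep (1) → 5 ✓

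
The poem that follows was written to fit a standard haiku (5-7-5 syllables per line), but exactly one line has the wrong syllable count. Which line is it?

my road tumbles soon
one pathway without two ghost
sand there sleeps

Line 3

Line 1: my(1) + road(1) + tumbles(2) + soon(1) = 5 ✓
Line 2: one(1) + pathway(2) + without(2) + two(1) + ghost(1) = 7 ✓
Line 3: sand(1) + there(1) + sleeps(1) = 3 (expected 5)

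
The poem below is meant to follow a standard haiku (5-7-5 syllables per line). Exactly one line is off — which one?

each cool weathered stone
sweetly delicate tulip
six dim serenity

The third line

Line 1: "each cool weathered stone": 1+1+2+1 = 5 ✓
Line 2: "sweetly delicate tulip": 2+3+2 = 7 ✓
Line 3: "six dim serenity": 1+1+4 = 6 (expected 5)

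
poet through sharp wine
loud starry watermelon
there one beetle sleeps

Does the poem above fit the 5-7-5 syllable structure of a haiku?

Yes

Line 1: "poet through sharp wine": 2+1+1+1 = 5 ✓
Line 2: "loud starry watermelon": 1+2+4 = 7 ✓
Line 3: "there one beetle sleeps": 1+1+2+1 = 5 ✓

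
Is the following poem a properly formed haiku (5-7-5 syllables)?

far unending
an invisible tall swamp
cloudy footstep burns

Line 1: "far unending": 1+3 = 4 (expected 5)
Line 2: "an invisible tall swamp": 1+4+1+1 = 7 ✓
Line 3: "cloudy footstep burns": 2+2+1 = 5 ✓

No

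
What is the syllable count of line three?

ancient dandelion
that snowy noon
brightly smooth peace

Line three: "brightly smooth peace": 2+1+1 = 4

4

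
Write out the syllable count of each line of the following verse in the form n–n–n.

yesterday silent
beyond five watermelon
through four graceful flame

5–7–5

Line 1: yesterday (3), silent (2) → 5
Line 2: beyond (2), five (1), watermelon (4) → 7
Line 3: through (1), four (1), graceful (2), flame (1) → 5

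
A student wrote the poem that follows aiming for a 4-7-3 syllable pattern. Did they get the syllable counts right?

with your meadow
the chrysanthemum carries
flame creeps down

Line 1: with(1) + your(1) + meadow(2) = 4 ✓
Line 2: the(1) + chrysanthemum(4) + carries(2) = 7 ✓
Line 3: flame(1) + creeps(1) + down(1) = 3 ✓

Yes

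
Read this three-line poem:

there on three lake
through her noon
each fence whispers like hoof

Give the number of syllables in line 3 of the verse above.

6

Line 3: each(1) + fence(1) + whispers(2) + like(1) + hoof(1) = 6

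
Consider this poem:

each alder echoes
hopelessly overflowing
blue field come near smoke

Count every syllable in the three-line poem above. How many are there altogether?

17

Line 1: each(1) + alder(2) + echoes(2) = 5
Line 2: hopelessly(3) + overflowing(4) = 7
Line 3: blue(1) + field(1) + come(1) + near(1) + smoke(1) = 5
Total: 5 + 7 + 5 = 17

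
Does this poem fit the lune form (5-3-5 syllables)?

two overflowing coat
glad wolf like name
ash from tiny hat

No

Line 1: two (1), overflowing (4), coat (1) → 6 (expected 5)
Line 2: glad (1), wolf (1), like (1), name (1) → 4 (expected 3)
Line 3: ash (1), from (1), tiny (2), hat (1) → 5 ✓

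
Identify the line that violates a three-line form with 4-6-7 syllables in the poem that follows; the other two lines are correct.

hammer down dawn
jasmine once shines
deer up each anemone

The second line

Line 1: hammer(2) + down(1) + dawn(1) = 4 ✓
Line 2: jasmine(2) + once(1) + shines(1) = 4 (expected 6)
Line 3: deer(1) + up(1) + each(1) + anemone(4) = 7 ✓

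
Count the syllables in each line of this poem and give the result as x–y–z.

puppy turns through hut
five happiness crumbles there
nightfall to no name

5–7–5

Line 1: "puppy turns through hut": 2+1+1+1 = 5
Line 2: "five happiness crumbles there": 1+3+2+1 = 7
Line 3: "nightfall to no name": 2+1+1+1 = 5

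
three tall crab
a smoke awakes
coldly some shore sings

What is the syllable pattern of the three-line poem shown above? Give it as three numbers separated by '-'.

Line 1: three(1) + tall(1) + crab(1) = 3
Line 2: a(1) + smoke(1) + awakes(2) = 4
Line 3: coldly(2) + some(1) + shore(1) + sings(1) = 5

3-4-5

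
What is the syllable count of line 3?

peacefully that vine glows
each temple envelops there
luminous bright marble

6

Line 3: "luminous bright marble": 3+1+2 = 6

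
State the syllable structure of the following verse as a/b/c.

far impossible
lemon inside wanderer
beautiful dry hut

Line 1: far (1), impossible (4) → 5
Line 2: lemon (2), inside (2), wanderer (3) → 7
Line 3: beautiful (3), dry (1), hut (1) → 5

5/7/5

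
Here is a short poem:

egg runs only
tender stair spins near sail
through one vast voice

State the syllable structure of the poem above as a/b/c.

Line 1: egg (1), runs (1), only (2) → 4
Line 2: tender (2), stair (1), spins (1), near (1), sail (1) → 6
Line 3: through (1), one (1), vast (1), voice (1) → 4

4/6/4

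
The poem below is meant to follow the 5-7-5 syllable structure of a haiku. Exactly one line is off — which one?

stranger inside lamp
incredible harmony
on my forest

Line 3

Line 1: "stranger inside lamp": 2+2+1 = 5 ✓
Line 2: "incredible harmony": 4+3 = 7 ✓
Line 3: "on my forest": 1+1+2 = 4 (expected 5)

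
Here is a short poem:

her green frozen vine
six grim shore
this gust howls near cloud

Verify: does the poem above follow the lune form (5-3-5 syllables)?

Line 1: "her green frozen vine": 1+1+2+1 = 5 ✓
Line 2: "six grim shore": 1+1+1 = 3 ✓
Line 3: "this gust howls near cloud": 1+1+1+1+1 = 5 ✓

Yes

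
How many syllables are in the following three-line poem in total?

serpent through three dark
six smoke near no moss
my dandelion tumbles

Line 1: "serpent through three dark": 2+1+1+1 = 5
Line 2: "six smoke near no moss": 1+1+1+1+1 = 5
Line 3: "my dandelion tumbles": 1+4+2 = 7
Total: 5 + 5 + 7 = 17

17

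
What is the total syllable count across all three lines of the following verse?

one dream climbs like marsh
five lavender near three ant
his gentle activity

Line 1: one(1) + dream(1) + climbs(1) + like(1) + marsh(1) = 5
Line 2: five(1) + lavender(3) + near(1) + three(1) + ant(1) = 7
Line 3: his(1) + gentle(2) + activity(4) = 7
Total: 5 + 7 + 7 = 19

19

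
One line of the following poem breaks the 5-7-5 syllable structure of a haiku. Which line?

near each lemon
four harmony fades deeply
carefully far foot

The first line

Line 1: "near each lemon": 1+1+2 = 4 (expected 5)
Line 2: "four harmony fades deeply": 1+3+1+2 = 7 ✓
Line 3: "carefully far foot": 3+1+1 = 5 ✓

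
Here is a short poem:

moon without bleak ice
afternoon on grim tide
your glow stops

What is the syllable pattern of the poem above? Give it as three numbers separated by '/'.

Line 1: moon (1), without (2), bleak (1), ice (1) → 5
Line 2: afternoon (3), on (1), grim (1), tide (1) → 6
Line 3: your (1), glow (1), stops (1) → 3

5/6/3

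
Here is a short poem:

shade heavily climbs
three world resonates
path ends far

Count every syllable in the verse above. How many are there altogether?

13

Line 1: "shade heavily climbs": 1+3+1 = 5
Line 2: "three world resonates": 1+1+3 = 5
Line 3: "path ends far": 1+1+1 = 3
Total: 5 + 5 + 3 = 13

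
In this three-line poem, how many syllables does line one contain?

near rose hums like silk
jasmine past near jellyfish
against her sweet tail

5

Line one: near (1), rose (1), hums (1), like (1), silk (1) → 5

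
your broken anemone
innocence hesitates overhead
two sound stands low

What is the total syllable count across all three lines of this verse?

Line 1: "your broken anemone": 1+2+4 = 7
Line 2: "innocence hesitates overhead": 3+3+3 = 9
Line 3: "two sound stands low": 1+1+1+1 = 4
Total: 7 + 9 + 4 = 20

20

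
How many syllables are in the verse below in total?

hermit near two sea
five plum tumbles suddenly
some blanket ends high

Line 1: hermit(2) + near(1) + two(1) + sea(1) = 5
Line 2: five(1) + plum(1) + tumbles(2) + suddenly(3) = 7
Line 3: some(1) + blanket(2) + ends(1) + high(1) = 5
Total: 5 + 7 + 5 = 17

17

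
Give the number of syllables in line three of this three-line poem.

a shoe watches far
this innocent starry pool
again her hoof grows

5

Line three: again(2) + her(1) + hoof(1) + grows(1) = 5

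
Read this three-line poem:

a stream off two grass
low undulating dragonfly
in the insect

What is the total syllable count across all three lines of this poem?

17

Line 1: a (1), stream (1), off (1), two (1), grass (1) → 5
Line 2: low (1), undulating (4), dragonfly (3) → 8
Line 3: in (1), the (1), insect (2) → 4
Total: 5 + 8 + 4 = 17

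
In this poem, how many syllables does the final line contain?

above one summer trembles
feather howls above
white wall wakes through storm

5

The final line: "white wall wakes through storm": 1+1+1+1+1 = 5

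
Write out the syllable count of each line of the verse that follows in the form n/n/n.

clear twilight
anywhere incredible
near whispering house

Line 1: clear(1) + twilight(2) = 3
Line 2: anywhere(3) + incredible(4) = 7
Line 3: near(1) + whispering(3) + house(1) = 5

3/7/5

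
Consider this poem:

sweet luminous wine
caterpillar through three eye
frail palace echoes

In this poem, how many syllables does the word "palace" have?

2

"palace" has 2 syllables.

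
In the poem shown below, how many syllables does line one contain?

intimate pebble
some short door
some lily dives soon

Line one: "intimate pebble": 3+2 = 5

5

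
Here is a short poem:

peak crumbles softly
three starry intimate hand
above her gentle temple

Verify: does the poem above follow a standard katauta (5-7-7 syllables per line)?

Yes

Line 1: peak(1) + crumbles(2) + softly(2) = 5 ✓
Line 2: three(1) + starry(2) + intimate(3) + hand(1) = 7 ✓
Line 3: above(2) + her(1) + gentle(2) + temple(2) = 7 ✓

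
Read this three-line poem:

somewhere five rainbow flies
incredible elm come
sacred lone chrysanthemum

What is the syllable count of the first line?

6

The first line: somewhere(2) + five(1) + rainbow(2) + flies(1) = 6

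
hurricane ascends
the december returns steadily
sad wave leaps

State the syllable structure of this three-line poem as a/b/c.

5/9/3

Line 1: "hurricane ascends": 3+2 = 5
Line 2: "the december returns steadily": 1+3+2+3 = 9
Line 3: "sad wave leaps": 1+1+1 = 3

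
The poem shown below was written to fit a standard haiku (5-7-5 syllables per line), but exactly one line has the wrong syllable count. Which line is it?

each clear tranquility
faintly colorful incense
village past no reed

Line 1

Line 1: each(1) + clear(1) + tranquility(4) = 6 (expected 5)
Line 2: faintly(2) + colorful(3) + incense(2) = 7 ✓
Line 3: village(2) + past(1) + no(1) + reed(1) = 5 ✓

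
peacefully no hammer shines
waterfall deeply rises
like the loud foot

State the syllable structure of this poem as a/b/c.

7/7/4

Line 1: "peacefully no hammer shines": 3+1+2+1 = 7
Line 2: "waterfall deeply rises": 3+2+2 = 7
Line 3: "like the loud foot": 1+1+1+1 = 4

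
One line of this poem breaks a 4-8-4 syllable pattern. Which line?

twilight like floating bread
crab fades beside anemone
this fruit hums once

The first line

Line 1: "twilight like floating bread": 2+1+2+1 = 6 (expected 4)
Line 2: "crab fades beside anemone": 1+1+2+4 = 8 ✓
Line 3: "this fruit hums once": 1+1+1+1 = 4 ✓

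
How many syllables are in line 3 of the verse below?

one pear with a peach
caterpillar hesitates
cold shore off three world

Line 3: cold (1), shore (1), off (1), three (1), world (1) → 5

5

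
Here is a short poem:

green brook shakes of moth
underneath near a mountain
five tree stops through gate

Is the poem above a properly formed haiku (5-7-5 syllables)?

Yes

Line 1: green(1) + brook(1) + shakes(1) + of(1) + moth(1) = 5 ✓
Line 2: underneath(3) + near(1) + a(1) + mountain(2) = 7 ✓
Line 3: five(1) + tree(1) + stops(1) + through(1) + gate(1) = 5 ✓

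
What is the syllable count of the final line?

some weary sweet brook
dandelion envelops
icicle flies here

5

The final line: "icicle flies here": 3+1+1 = 5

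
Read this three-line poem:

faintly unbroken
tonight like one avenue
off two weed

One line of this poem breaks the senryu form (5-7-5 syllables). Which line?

Line 3

Line 1: faintly(2) + unbroken(3) = 5 ✓
Line 2: tonight(2) + like(1) + one(1) + avenue(3) = 7 ✓
Line 3: off(1) + two(1) + weed(1) = 3 (expected 5)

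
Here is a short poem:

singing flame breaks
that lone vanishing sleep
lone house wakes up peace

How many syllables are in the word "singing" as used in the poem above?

2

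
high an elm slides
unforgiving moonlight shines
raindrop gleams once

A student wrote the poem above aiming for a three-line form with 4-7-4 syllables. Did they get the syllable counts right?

Line 1: high(1) + an(1) + elm(1) + slides(1) = 4 ✓
Line 2: unforgiving(4) + moonlight(2) + shines(1) = 7 ✓
Line 3: raindrop(2) + gleams(1) + once(1) = 4 ✓

Yes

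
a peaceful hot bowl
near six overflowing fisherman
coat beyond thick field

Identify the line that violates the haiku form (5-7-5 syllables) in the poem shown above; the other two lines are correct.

Line 1: a (1), peaceful (2), hot (1), bowl (1) → 5 ✓
Line 2: near (1), six (1), overflowing (4), fisherman (3) → 9 (expected 7)
Line 3: coat (1), beyond (2), thick (1), field (1) → 5 ✓

The second line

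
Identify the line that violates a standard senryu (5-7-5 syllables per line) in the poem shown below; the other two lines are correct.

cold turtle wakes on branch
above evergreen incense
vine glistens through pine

The first line

Line 1: cold(1) + turtle(2) + wakes(1) + on(1) + branch(1) = 6 (expected 5)
Line 2: above(2) + evergreen(3) + incense(2) = 7 ✓
Line 3: vine(1) + glistens(2) + through(1) + pine(1) = 5 ✓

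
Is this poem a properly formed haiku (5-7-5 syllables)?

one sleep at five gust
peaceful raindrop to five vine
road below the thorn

Line 1: "one sleep at five gust": 1+1+1+1+1 = 5 ✓
Line 2: "peaceful raindrop to five vine": 2+2+1+1+1 = 7 ✓
Line 3: "road below the thorn": 1+2+1+1 = 5 ✓

Yes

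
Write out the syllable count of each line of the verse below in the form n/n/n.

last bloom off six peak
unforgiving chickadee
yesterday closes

Line 1: last (1), bloom (1), off (1), six (1), peak (1) → 5
Line 2: unforgiving (4), chickadee (3) → 7
Line 3: yesterday (3), closes (2) → 5

5/7/5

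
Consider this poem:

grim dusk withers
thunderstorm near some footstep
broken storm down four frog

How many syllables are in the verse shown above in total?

Line 1: "grim dusk withers": 1+1+2 = 4
Line 2: "thunderstorm near some footstep": 3+1+1+2 = 7
Line 3: "broken storm down four frog": 2+1+1+1+1 = 6
Total: 4 + 7 + 6 = 17

17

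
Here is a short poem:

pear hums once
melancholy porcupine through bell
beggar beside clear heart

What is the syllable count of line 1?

Line 1: pear (1), hums (1), once (1) → 3

3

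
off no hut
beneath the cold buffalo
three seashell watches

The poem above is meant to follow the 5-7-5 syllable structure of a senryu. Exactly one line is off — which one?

Line 1: "off no hut": 1+1+1 = 3 (expected 5)
Line 2: "beneath the cold buffalo": 2+1+1+3 = 7 ✓
Line 3: "three seashell watches": 1+2+2 = 5 ✓

Line 1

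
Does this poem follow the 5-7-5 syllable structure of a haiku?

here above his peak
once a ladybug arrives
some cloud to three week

Line 1: here (1), above (2), his (1), peak (1) → 5 ✓
Line 2: once (1), a (1), ladybug (3), arrives (2) → 7 ✓
Line 3: some (1), cloud (1), to (1), three (1), week (1) → 5 ✓

Yes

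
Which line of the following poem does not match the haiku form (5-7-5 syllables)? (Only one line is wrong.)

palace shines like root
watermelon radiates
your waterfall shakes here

The third line

Line 1: palace (2), shines (1), like (1), root (1) → 5 ✓
Line 2: watermelon (4), radiates (3) → 7 ✓
Line 3: your (1), waterfall (3), shakes (1), here (1) → 6 (expected 5)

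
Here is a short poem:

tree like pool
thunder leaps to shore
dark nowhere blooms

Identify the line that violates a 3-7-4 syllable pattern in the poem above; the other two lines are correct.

Line 1: tree (1), like (1), pool (1) → 3 ✓
Line 2: thunder (2), leaps (1), to (1), shore (1) → 5 (expected 7)
Line 3: dark (1), nowhere (2), blooms (1) → 4 ✓

The second line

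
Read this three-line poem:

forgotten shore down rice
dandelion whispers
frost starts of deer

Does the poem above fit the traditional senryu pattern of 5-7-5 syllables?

No

Line 1: forgotten (3), shore (1), down (1), rice (1) → 6 (expected 5)
Line 2: dandelion (4), whispers (2) → 6 (expected 7)
Line 3: frost (1), starts (1), of (1), deer (1) → 4 (expected 5)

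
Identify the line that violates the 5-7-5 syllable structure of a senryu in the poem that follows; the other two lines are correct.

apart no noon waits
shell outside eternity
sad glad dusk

Line 1: apart (2), no (1), noon (1), waits (1) → 5 ✓
Line 2: shell (1), outside (2), eternity (4) → 7 ✓
Line 3: sad (1), glad (1), dusk (1) → 3 (expected 5)

Line 3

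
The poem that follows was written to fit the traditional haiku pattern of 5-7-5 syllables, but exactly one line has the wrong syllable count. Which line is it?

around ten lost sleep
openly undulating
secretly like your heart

Line 1: "around ten lost sleep": 2+1+1+1 = 5 ✓
Line 2: "openly undulating": 3+4 = 7 ✓
Line 3: "secretly like your heart": 3+1+1+1 = 6 (expected 5)

Line 3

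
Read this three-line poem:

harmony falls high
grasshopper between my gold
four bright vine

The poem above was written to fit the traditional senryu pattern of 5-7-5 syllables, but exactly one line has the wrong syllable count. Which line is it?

Line 1: harmony(3) + falls(1) + high(1) = 5 ✓
Line 2: grasshopper(3) + between(2) + my(1) + gold(1) = 7 ✓
Line 3: four(1) + bright(1) + vine(1) = 3 (expected 5)

The third line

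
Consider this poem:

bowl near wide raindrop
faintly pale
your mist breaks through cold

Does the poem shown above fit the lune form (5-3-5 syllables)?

Yes

Line 1: bowl(1) + near(1) + wide(1) + raindrop(2) = 5 ✓
Line 2: faintly(2) + pale(1) = 3 ✓
Line 3: your(1) + mist(1) + breaks(1) + through(1) + cold(1) = 5 ✓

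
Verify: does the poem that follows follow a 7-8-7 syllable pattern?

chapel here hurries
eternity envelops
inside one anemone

No

Line 1: "chapel here hurries": 2+1+2 = 5 (expected 7)
Line 2: "eternity envelops": 4+3 = 7 (expected 8)
Line 3: "inside one anemone": 2+1+4 = 7 ✓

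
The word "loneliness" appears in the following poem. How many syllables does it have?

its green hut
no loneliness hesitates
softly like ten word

3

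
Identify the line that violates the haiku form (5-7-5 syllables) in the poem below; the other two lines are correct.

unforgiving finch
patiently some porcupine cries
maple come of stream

The second line

Line 1: unforgiving (4), finch (1) → 5 ✓
Line 2: patiently (3), some (1), porcupine (3), cries (1) → 8 (expected 7)
Line 3: maple (2), come (1), of (1), stream (1) → 5 ✓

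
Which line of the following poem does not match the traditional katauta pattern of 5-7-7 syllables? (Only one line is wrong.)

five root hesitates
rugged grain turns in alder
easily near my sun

The third line

Line 1: five (1), root (1), hesitates (3) → 5 ✓
Line 2: rugged (2), grain (1), turns (1), in (1), alder (2) → 7 ✓
Line 3: easily (3), near (1), my (1), sun (1) → 6 (expected 7)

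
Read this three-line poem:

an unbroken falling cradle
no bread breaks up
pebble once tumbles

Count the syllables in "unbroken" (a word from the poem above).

"unbroken" has 3 syllables.

3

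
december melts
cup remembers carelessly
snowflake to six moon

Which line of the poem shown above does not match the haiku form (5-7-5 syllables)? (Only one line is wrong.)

Line 1

Line 1: december (3), melts (1) → 4 (expected 5)
Line 2: cup (1), remembers (3), carelessly (3) → 7 ✓
Line 3: snowflake (2), to (1), six (1), moon (1) → 5 ✓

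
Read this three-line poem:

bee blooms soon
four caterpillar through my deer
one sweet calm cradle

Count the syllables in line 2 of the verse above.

8

Line 2: four(1) + caterpillar(4) + through(1) + my(1) + deer(1) = 8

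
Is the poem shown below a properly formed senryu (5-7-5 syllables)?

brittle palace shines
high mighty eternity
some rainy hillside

Yes

Line 1: "brittle palace shines": 2+2+1 = 5 ✓
Line 2: "high mighty eternity": 1+2+4 = 7 ✓
Line 3: "some rainy hillside": 1+2+2 = 5 ✓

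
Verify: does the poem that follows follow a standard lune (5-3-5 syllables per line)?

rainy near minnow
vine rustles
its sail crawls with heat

Line 1: rainy(2) + near(1) + minnow(2) = 5 ✓
Line 2: vine(1) + rustles(2) = 3 ✓
Line 3: its(1) + sail(1) + crawls(1) + with(1) + heat(1) = 5 ✓

Yes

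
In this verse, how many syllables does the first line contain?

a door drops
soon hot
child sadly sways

The first line: a (1), door (1), drops (1) → 3

3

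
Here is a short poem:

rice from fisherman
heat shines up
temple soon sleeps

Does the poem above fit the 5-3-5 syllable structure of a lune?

No

Line 1: "rice from fisherman": 1+1+3 = 5 ✓
Line 2: "heat shines up": 1+1+1 = 3 ✓
Line 3: "temple soon sleeps": 2+1+1 = 4 (expected 5)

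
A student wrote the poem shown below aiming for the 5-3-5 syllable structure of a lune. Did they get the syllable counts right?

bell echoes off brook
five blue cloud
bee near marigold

Yes

Line 1: bell(1) + echoes(2) + off(1) + brook(1) = 5 ✓
Line 2: five(1) + blue(1) + cloud(1) = 3 ✓
Line 3: bee(1) + near(1) + marigold(3) = 5 ✓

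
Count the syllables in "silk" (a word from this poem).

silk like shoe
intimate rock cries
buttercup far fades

1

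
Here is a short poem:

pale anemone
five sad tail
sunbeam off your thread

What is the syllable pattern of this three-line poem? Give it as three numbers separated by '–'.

Line 1: pale (1), anemone (4) → 5
Line 2: five (1), sad (1), tail (1) → 3
Line 3: sunbeam (2), off (1), your (1), thread (1) → 5

5–3–5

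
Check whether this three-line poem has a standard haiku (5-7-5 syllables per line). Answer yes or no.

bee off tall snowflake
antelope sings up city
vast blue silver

Line 1: bee (1), off (1), tall (1), snowflake (2) → 5 ✓
Line 2: antelope (3), sings (1), up (1), city (2) → 7 ✓
Line 3: vast (1), blue (1), silver (2) → 4 (expected 5)

No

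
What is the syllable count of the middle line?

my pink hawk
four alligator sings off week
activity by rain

8

The middle line: four (1), alligator (4), sings (1), off (1), week (1) → 8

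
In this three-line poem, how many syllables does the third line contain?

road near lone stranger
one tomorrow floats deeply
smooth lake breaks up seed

5

The third line: smooth(1) + lake(1) + breaks(1) + up(1) + seed(1) = 5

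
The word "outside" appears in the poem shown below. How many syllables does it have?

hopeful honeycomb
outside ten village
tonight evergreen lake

2

"outside" has 2 syllables.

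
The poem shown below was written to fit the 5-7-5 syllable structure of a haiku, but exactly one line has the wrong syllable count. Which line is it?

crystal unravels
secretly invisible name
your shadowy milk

Line 1: "crystal unravels": 2+3 = 5 ✓
Line 2: "secretly invisible name": 3+4+1 = 8 (expected 7)
Line 3: "your shadowy milk": 1+3+1 = 5 ✓

Line 2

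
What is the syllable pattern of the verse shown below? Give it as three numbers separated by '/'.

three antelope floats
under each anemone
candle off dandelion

5/7/7

Line 1: three (1), antelope (3), floats (1) → 5
Line 2: under (2), each (1), anemone (4) → 7
Line 3: candle (2), off (1), dandelion (4) → 7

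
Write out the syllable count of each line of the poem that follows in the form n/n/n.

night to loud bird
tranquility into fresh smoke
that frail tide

4/8/3

Line 1: night(1) + to(1) + loud(1) + bird(1) = 4
Line 2: tranquility(4) + into(2) + fresh(1) + smoke(1) = 8
Line 3: that(1) + frail(1) + tide(1) = 3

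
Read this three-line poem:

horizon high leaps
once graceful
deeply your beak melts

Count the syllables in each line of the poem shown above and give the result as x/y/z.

Line 1: horizon (3), high (1), leaps (1) → 5
Line 2: once (1), graceful (2) → 3
Line 3: deeply (2), your (1), beak (1), melts (1) → 5

5/3/5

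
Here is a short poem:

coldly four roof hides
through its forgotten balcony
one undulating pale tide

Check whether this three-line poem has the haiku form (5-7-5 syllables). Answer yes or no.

Line 1: coldly(2) + four(1) + roof(1) + hides(1) = 5 ✓
Line 2: through(1) + its(1) + forgotten(3) + balcony(3) = 8 (expected 7)
Line 3: one(1) + undulating(4) + pale(1) + tide(1) = 7 (expected 5)

No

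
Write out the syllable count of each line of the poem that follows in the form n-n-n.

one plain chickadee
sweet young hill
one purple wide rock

5-3-5

Line 1: one (1), plain (1), chickadee (3) → 5
Line 2: sweet (1), young (1), hill (1) → 3
Line 3: one (1), purple (2), wide (1), rock (1) → 5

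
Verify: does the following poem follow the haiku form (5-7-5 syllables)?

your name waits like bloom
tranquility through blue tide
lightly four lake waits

Yes

Line 1: "your name waits like bloom": 1+1+1+1+1 = 5 ✓
Line 2: "tranquility through blue tide": 4+1+1+1 = 7 ✓
Line 3: "lightly four lake waits": 2+1+1+1 = 5 ✓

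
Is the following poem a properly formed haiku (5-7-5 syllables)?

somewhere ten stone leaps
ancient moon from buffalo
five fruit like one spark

Yes

Line 1: somewhere(2) + ten(1) + stone(1) + leaps(1) = 5 ✓
Line 2: ancient(2) + moon(1) + from(1) + buffalo(3) = 7 ✓
Line 3: five(1) + fruit(1) + like(1) + one(1) + spark(1) = 5 ✓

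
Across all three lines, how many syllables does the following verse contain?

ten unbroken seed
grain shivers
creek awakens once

Line 1: ten(1) + unbroken(3) + seed(1) = 5
Line 2: grain(1) + shivers(2) = 3
Line 3: creek(1) + awakens(3) + once(1) = 5
Total: 5 + 3 + 5 = 13

13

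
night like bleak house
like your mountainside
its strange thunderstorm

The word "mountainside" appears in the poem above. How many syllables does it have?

"mountainside" has 3 syllables.

3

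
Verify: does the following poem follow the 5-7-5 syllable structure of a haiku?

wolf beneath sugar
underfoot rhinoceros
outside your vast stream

Yes

Line 1: wolf(1) + beneath(2) + sugar(2) = 5 ✓
Line 2: underfoot(3) + rhinoceros(4) = 7 ✓
Line 3: outside(2) + your(1) + vast(1) + stream(1) = 5 ✓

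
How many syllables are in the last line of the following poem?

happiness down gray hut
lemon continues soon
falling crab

3

The last line: falling(2) + crab(1) = 3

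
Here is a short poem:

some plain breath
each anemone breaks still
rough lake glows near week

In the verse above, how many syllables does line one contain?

3

Line one: some(1) + plain(1) + breath(1) = 3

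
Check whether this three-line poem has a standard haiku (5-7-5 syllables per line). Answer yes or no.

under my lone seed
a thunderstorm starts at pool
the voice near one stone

Yes

Line 1: under (2), my (1), lone (1), seed (1) → 5 ✓
Line 2: a (1), thunderstorm (3), starts (1), at (1), pool (1) → 7 ✓
Line 3: the (1), voice (1), near (1), one (1), stone (1) → 5 ✓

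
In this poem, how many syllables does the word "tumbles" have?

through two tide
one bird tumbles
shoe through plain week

"tumbles" has 2 syllables.

2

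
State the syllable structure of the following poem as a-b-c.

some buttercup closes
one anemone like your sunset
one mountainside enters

6-9-6

Line 1: "some buttercup closes": 1+3+2 = 6
Line 2: "one anemone like your sunset": 1+4+1+1+2 = 9
Line 3: "one mountainside enters": 1+3+2 = 6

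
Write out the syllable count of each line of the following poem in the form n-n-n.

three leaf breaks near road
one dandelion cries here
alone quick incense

5-7-5

Line 1: three(1) + leaf(1) + breaks(1) + near(1) + road(1) = 5
Line 2: one(1) + dandelion(4) + cries(1) + here(1) = 7
Line 3: alone(2) + quick(1) + incense(2) = 5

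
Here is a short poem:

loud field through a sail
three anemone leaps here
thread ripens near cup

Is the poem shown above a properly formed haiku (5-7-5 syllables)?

Line 1: loud (1), field (1), through (1), a (1), sail (1) → 5 ✓
Line 2: three (1), anemone (4), leaps (1), here (1) → 7 ✓
Line 3: thread (1), ripens (2), near (1), cup (1) → 5 ✓

Yes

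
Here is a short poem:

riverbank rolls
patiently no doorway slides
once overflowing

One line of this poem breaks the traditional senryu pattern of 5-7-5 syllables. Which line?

Line 1: riverbank(3) + rolls(1) = 4 (expected 5)
Line 2: patiently(3) + no(1) + doorway(2) + slides(1) = 7 ✓
Line 3: once(1) + overflowing(4) = 5 ✓

The first line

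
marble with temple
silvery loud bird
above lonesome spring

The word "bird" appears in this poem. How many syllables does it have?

1

"bird" has 1 syllable.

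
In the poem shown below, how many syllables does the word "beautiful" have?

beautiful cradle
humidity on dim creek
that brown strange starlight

3

"beautiful" has 3 syllables.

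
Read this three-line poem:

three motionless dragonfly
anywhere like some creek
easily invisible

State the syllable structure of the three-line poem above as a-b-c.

7-6-7

Line 1: "three motionless dragonfly": 1+3+3 = 7
Line 2: "anywhere like some creek": 3+1+1+1 = 6
Line 3: "easily invisible": 3+4 = 7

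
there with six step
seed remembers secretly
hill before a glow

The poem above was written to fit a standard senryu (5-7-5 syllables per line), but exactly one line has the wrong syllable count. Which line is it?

Line 1: there(1) + with(1) + six(1) + step(1) = 4 (expected 5)
Line 2: seed(1) + remembers(3) + secretly(3) = 7 ✓
Line 3: hill(1) + before(2) + a(1) + glow(1) = 5 ✓

Line 1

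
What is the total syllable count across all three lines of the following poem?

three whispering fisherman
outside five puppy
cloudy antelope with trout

19

Line 1: three (1), whispering (3), fisherman (3) → 7
Line 2: outside (2), five (1), puppy (2) → 5
Line 3: cloudy (2), antelope (3), with (1), trout (1) → 7
Total: 7 + 5 + 7 = 19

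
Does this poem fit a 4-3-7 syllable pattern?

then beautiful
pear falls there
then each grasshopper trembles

Yes

Line 1: then (1), beautiful (3) → 4 ✓
Line 2: pear (1), falls (1), there (1) → 3 ✓
Line 3: then (1), each (1), grasshopper (3), trembles (2) → 7 ✓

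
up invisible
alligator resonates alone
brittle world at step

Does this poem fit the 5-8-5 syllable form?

Line 1: up(1) + invisible(4) = 5 ✓
Line 2: alligator(4) + resonates(3) + alone(2) = 9 (expected 8)
Line 3: brittle(2) + world(1) + at(1) + step(1) = 5 ✓

No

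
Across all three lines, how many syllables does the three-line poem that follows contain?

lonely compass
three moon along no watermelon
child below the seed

Line 1: lonely(2) + compass(2) = 4
Line 2: three(1) + moon(1) + along(2) + no(1) + watermelon(4) = 9
Line 3: child(1) + below(2) + the(1) + seed(1) = 5
Total: 4 + 9 + 5 = 18

18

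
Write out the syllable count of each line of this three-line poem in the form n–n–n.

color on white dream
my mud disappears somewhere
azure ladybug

Line 1: color(2) + on(1) + white(1) + dream(1) = 5
Line 2: my(1) + mud(1) + disappears(3) + somewhere(2) = 7
Line 3: azure(2) + ladybug(3) = 5

5–7–5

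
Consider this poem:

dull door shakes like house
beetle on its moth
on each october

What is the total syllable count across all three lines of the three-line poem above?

Line 1: "dull door shakes like house": 1+1+1+1+1 = 5
Line 2: "beetle on its moth": 2+1+1+1 = 5
Line 3: "on each october": 1+1+3 = 5
Total: 5 + 5 + 5 = 15

15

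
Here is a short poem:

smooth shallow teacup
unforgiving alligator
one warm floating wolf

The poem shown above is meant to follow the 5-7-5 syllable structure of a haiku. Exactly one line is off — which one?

Line 2

Line 1: smooth (1), shallow (2), teacup (2) → 5 ✓
Line 2: unforgiving (4), alligator (4) → 8 (expected 7)
Line 3: one (1), warm (1), floating (2), wolf (1) → 5 ✓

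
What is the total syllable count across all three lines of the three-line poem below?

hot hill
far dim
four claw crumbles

8

Line 1: hot(1) + hill(1) = 2
Line 2: far(1) + dim(1) = 2
Line 3: four(1) + claw(1) + crumbles(2) = 4
Total: 2 + 2 + 4 = 8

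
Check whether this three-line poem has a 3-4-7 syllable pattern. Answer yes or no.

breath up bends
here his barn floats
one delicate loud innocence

Line 1: breath(1) + up(1) + bends(1) = 3 ✓
Line 2: here(1) + his(1) + barn(1) + floats(1) = 4 ✓
Line 3: one(1) + delicate(3) + loud(1) + innocence(3) = 8 (expected 7)

No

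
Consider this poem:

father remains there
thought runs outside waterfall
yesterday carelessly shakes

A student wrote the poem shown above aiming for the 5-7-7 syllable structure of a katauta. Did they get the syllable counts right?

Yes

Line 1: "father remains there": 2+2+1 = 5 ✓
Line 2: "thought runs outside waterfall": 1+1+2+3 = 7 ✓
Line 3: "yesterday carelessly shakes": 3+3+1 = 7 ✓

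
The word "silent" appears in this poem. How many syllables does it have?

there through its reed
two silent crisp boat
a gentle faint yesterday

2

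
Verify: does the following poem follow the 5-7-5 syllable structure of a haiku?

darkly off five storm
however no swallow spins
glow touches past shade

Line 1: darkly (2), off (1), five (1), storm (1) → 5 ✓
Line 2: however (3), no (1), swallow (2), spins (1) → 7 ✓
Line 3: glow (1), touches (2), past (1), shade (1) → 5 ✓

Yes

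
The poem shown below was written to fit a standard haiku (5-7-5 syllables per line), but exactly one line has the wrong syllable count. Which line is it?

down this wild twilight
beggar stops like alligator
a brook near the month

Line 1: "down this wild twilight": 1+1+1+2 = 5 ✓
Line 2: "beggar stops like alligator": 2+1+1+4 = 8 (expected 7)
Line 3: "a brook near the month": 1+1+1+1+1 = 5 ✓

Line 2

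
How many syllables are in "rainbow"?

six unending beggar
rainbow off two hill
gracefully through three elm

2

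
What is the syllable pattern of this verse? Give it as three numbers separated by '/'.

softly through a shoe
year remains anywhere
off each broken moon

5/6/5

Line 1: softly(2) + through(1) + a(1) + shoe(1) = 5
Line 2: year(1) + remains(2) + anywhere(3) = 6
Line 3: off(1) + each(1) + broken(2) + moon(1) = 5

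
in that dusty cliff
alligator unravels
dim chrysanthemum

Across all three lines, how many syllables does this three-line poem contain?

17

Line 1: "in that dusty cliff": 1+1+2+1 = 5
Line 2: "alligator unravels": 4+3 = 7
Line 3: "dim chrysanthemum": 1+4 = 5
Total: 5 + 7 + 5 = 17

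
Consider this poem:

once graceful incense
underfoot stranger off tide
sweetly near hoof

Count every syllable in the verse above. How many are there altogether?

Line 1: "once graceful incense": 1+2+2 = 5
Line 2: "underfoot stranger off tide": 3+2+1+1 = 7
Line 3: "sweetly near hoof": 2+1+1 = 4
Total: 5 + 7 + 4 = 16

16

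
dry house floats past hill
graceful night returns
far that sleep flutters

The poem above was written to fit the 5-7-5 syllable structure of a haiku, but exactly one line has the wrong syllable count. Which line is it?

Line 1: dry(1) + house(1) + floats(1) + past(1) + hill(1) = 5 ✓
Line 2: graceful(2) + night(1) + returns(2) = 5 (expected 7)
Line 3: far(1) + that(1) + sleep(1) + flutters(2) = 5 ✓

Line 2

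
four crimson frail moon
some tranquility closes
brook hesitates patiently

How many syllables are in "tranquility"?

4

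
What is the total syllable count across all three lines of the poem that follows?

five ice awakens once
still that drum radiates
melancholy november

19

Line 1: five(1) + ice(1) + awakens(3) + once(1) = 6
Line 2: still(1) + that(1) + drum(1) + radiates(3) = 6
Line 3: melancholy(4) + november(3) = 7
Total: 6 + 6 + 7 = 19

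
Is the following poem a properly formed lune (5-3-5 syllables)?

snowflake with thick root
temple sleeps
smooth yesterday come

Line 1: snowflake(2) + with(1) + thick(1) + root(1) = 5 ✓
Line 2: temple(2) + sleeps(1) = 3 ✓
Line 3: smooth(1) + yesterday(3) + come(1) = 5 ✓

Yes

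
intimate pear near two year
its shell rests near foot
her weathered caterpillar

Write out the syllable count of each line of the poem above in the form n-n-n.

7-5-7

Line 1: intimate(3) + pear(1) + near(1) + two(1) + year(1) = 7
Line 2: its(1) + shell(1) + rests(1) + near(1) + foot(1) = 5
Line 3: her(1) + weathered(2) + caterpillar(4) = 7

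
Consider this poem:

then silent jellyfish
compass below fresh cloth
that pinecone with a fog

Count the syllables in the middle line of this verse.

6

The middle line: compass(2) + below(2) + fresh(1) + cloth(1) = 6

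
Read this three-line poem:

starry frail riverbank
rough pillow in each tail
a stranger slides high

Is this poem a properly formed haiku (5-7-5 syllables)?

No

Line 1: starry(2) + frail(1) + riverbank(3) = 6 (expected 5)
Line 2: rough(1) + pillow(2) + in(1) + each(1) + tail(1) = 6 (expected 7)
Line 3: a(1) + stranger(2) + slides(1) + high(1) = 5 ✓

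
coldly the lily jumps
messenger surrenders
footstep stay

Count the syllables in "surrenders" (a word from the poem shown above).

3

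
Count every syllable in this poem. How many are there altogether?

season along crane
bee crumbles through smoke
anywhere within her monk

Line 1: season (2), along (2), crane (1) → 5
Line 2: bee (1), crumbles (2), through (1), smoke (1) → 5
Line 3: anywhere (3), within (2), her (1), monk (1) → 7
Total: 5 + 5 + 7 = 17

17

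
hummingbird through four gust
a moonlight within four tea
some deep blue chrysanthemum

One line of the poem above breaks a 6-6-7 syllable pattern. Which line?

Line 2

Line 1: hummingbird (3), through (1), four (1), gust (1) → 6 ✓
Line 2: a (1), moonlight (2), within (2), four (1), tea (1) → 7 (expected 6)
Line 3: some (1), deep (1), blue (1), chrysanthemum (4) → 7 ✓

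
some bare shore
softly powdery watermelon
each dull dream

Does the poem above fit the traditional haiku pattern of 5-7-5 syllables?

Line 1: "some bare shore": 1+1+1 = 3 (expected 5)
Line 2: "softly powdery watermelon": 2+3+4 = 9 (expected 7)
Line 3: "each dull dream": 1+1+1 = 3 (expected 5)

No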